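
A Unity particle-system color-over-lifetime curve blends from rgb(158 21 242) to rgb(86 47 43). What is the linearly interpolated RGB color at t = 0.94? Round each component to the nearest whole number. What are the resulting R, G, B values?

(90, 45, 55)

R = 158 + 0.94 × (86 − 158) = 158 + 0.94 × -72 = 90.32 → 90
G = 21 + 0.94 × (47 − 21) = 21 + 0.94 × 26 = 45.44 → 45
B = 242 + 0.94 × (43 − 242) = 242 + 0.94 × -199 = 54.94 → 55
So the blended color is (90, 45, 55), about #5a2d37.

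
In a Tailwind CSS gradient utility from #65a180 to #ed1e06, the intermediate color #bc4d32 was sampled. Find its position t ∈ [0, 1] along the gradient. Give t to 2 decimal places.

0.64

Invert the lerp on the R channel (largest span, 136): t = (188 − 101) / (237 − 101) = 87/136 = 0.63971.
Check on G: (77 − 161)/(30 − 161) = 0.6412 ✓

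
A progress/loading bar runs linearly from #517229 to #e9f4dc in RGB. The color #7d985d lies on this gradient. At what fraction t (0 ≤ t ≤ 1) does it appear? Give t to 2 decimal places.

0.29

Invert the lerp on the B channel (largest span, 179): t = (93 − 41) / (220 − 41) = 52/179 = 0.2905.
Check on R: (125 − 81)/(233 − 81) = 0.2895 ✓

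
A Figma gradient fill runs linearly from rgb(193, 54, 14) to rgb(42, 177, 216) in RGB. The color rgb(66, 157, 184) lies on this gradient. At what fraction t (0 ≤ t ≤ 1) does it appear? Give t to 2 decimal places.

Invert the lerp on the B channel (largest span, 202): t = (184 − 14) / (216 − 14) = 170/202 = 0.84158.
Check on R: (66 − 193)/(42 − 193) = 0.8411 ✓

0.84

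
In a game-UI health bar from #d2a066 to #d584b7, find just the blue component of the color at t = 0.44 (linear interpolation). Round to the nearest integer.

138

B₁ = 102 (from #d2a066), B₂ = 183 (from #d584b7).
B = 102 + 0.44 × (183 − 102) = 137.64 → 138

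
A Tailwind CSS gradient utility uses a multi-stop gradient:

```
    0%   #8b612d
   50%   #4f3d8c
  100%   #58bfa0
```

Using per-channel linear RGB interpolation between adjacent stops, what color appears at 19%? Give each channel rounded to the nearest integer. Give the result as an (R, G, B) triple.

19% lies between the 0% and 50% stops, so the local fraction is t = (19 − 0)/(50 − 0) = 19/50 ≈ 0.38.
#8b612d → (139, 97, 45); #4f3d8c → (79, 61, 140).
R = 139 + 0.38 × (79 − 139) = 116.2 → 116
G = 97 + 0.38 × (61 − 97) = 83.32 → 83
B = 45 + 0.38 × (140 − 45) = 81.1 → 81

(116, 83, 81)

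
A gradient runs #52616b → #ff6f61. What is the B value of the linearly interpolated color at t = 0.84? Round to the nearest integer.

B₁ = 107 (from #52616b), B₂ = 97 (from #ff6f61).
B = 107 + 0.84 × (97 − 107) = 98.6 → 99

99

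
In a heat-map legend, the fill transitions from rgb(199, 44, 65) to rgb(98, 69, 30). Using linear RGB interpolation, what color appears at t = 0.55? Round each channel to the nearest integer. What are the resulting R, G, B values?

(143, 58, 46)

R = 199 + 0.55 × (98 − 199) = 199 + 0.55 × -101 = 143.45 → 143
G = 44 + 0.55 × (69 − 44) = 44 + 0.55 × 25 = 57.75 → 58
B = 65 + 0.55 × (30 − 65) = 65 + 0.55 × -35 = 45.75 → 46
So the blended color is (143, 58, 46), about #8f3a2e.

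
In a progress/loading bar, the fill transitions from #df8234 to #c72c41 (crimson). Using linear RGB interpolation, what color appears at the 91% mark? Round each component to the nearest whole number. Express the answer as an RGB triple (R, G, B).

#df8234 → (223, 130, 52); #c72c41 → (199, 44, 65).
91% corresponds to t = 0.91.
R = 223 + 0.91 × (199 − 223) = 223 + 0.91 × -24 = 201.16 → 201
G = 130 + 0.91 × (44 − 130) = 130 + 0.91 × -86 = 51.74 → 52
B = 52 + 0.91 × (65 − 52) = 52 + 0.91 × 13 = 63.83 → 64

(201, 52, 64)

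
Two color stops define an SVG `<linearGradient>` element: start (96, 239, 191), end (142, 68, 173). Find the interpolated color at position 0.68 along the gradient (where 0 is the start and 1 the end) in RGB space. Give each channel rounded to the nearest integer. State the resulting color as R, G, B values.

(127, 123, 179)

R = 96 + 0.68 × (142 − 96) = 96 + 0.68 × 46 = 127.28 → 127
G = 239 + 0.68 × (68 − 239) = 239 + 0.68 × -171 = 122.72 → 123
B = 191 + 0.68 × (173 − 191) = 191 + 0.68 × -18 = 178.76 → 179
So the blended color is (127, 123, 179), about #7f7bb3.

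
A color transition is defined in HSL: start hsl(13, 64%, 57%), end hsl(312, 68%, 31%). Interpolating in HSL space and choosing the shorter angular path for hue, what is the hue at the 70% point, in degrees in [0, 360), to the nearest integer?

330

Hue: 312 − 13 = 299°, but |299| > 180 so the shorter arc goes the other way: Δh = 299 − 360 = -61°.
H = 13 + 0.7 × (-61) = -29.7 → -30 → -30 mod 360 = 330°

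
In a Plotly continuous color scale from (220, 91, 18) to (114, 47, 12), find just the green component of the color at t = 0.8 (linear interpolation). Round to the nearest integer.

56

G = 91 + 0.8 × (47 − 91) = 55.8 → 56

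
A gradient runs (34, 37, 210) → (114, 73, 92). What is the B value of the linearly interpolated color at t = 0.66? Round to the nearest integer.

132

B = 210 + 0.66 × (92 − 210) = 132.12 → 132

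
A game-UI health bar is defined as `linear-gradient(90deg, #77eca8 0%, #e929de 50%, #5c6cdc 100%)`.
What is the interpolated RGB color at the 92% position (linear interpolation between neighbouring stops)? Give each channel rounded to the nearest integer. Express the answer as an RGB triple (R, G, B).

(115, 97, 220)

92% lies between the 50% and 100% stops, so the local fraction is t = (92 − 50)/(100 − 50) = 42/50 ≈ 0.84.
#e929de → (233, 41, 222); #5c6cdc → (92, 108, 220).
R = 233 + 0.84 × (92 − 233) = 114.56 → 115
G = 41 + 0.84 × (108 − 41) = 97.28 → 97
B = 222 + 0.84 × (220 − 222) = 220.32 → 220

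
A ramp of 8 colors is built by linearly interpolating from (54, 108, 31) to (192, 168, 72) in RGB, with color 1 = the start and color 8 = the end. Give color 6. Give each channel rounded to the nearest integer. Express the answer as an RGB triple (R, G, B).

With 8 swatches and endpoints inclusive, swatch 6 sits at t = (6 − 1)/(8 − 1) = 5/7 ≈ 0.7143.
R = 54 + 0.7143 × (192 − 54) = 152.573 → 153
G = 108 + 0.7143 × (168 − 108) = 150.858 → 151
B = 31 + 0.7143 × (72 − 31) = 60.286 → 60

(153, 151, 60)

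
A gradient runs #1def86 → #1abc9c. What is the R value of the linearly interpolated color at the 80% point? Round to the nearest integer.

R₁ = 29 (from #1def86), R₂ = 26 (from #1abc9c).
R = 29 + 0.8 × (26 − 29) = 26.6 → 27

27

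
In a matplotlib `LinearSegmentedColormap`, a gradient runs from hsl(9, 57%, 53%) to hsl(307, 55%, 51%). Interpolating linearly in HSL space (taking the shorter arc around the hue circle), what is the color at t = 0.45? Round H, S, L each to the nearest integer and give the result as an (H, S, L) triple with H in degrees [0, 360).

Hue: 307 − 9 = 298°, but |298| > 180 so the shorter arc goes the other way: Δh = 298 − 360 = -62°.
H = 9 + 0.45 × (-62) = -18.9 → -19 → -19 mod 360 = 341°
S = 57 + 0.45 × (55 − 57) = 56.1 → 56%
L = 53 + 0.45 × (51 − 53) = 52.1 → 52%

(341, 56, 52)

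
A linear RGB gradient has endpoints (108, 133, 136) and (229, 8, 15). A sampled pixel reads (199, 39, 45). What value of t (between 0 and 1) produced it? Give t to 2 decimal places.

Invert the lerp on the G channel (largest span, 125): t = (39 − 133) / (8 − 133) = -94/-125 = 0.752.
Check on R: (199 − 108)/(229 − 108) = 0.7521 ✓

0.75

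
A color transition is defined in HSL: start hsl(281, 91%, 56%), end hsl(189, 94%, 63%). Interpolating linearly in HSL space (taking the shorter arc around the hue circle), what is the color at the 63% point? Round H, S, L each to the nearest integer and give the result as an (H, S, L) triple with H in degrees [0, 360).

(223, 93, 60)

Hue arc: Δh = 189 − 281 = -92° (|Δh| ≤ 180, already the shorter path).
H = 281 + 0.63 × (-92) = 223.04 → 223°
S = 91 + 0.63 × (94 − 91) = 92.89 → 93%
L = 56 + 0.63 × (63 − 56) = 60.41 → 60%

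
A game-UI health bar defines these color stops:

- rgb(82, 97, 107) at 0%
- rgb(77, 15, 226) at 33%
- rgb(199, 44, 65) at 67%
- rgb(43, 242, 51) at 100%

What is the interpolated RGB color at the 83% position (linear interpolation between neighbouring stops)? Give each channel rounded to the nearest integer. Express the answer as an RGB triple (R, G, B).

(123, 140, 58)

83% lies between the 67% and 100% stops, so the local fraction is t = (83 − 67)/(100 − 67) = 16/33 ≈ 0.4848.
R = 199 + 0.4848 × (43 − 199) = 123.371 → 123
G = 44 + 0.4848 × (242 − 44) = 139.99 → 140
B = 65 + 0.4848 × (51 − 65) = 58.213 → 58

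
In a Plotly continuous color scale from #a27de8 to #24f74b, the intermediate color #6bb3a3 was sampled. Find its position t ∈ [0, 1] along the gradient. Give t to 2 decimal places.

Invert the lerp on the B channel (largest span, 157): t = (163 − 232) / (75 − 232) = -69/-157 = 0.43949.
Check on R: (107 − 162)/(36 − 162) = 0.4365 ✓

0.44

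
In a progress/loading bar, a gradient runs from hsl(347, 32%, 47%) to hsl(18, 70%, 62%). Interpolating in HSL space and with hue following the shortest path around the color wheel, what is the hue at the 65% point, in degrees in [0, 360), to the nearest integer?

Hue: 18 − 347 = -329°, but |-329| > 180 so the shorter arc goes the other way: Δh = -329 + 360 = 31°.
H = 347 + 0.65 × (31) = 367.15 → 367 → 367 mod 360 = 7°

7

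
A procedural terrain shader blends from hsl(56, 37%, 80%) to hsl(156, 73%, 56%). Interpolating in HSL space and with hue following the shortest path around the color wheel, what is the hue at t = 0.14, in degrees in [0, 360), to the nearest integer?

70

Hue arc: Δh = 156 − 56 = 100° (|Δh| ≤ 180, already the shorter path).
H = 56 + 0.14 × (100) = 70 → 70°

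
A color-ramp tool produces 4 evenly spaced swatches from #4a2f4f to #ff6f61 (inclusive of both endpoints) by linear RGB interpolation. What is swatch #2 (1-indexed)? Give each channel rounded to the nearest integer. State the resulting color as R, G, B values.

(134, 68, 85)

With 4 swatches and endpoints inclusive, swatch 2 sits at t = (2 − 1)/(4 − 1) = 1/3 ≈ 0.3333.
#4a2f4f → (74, 47, 79); #ff6f61 → (255, 111, 97).
R = 74 + 0.3333 × (255 − 74) = 134.327 → 134
G = 47 + 0.3333 × (111 − 47) = 68.331 → 68
B = 79 + 0.3333 × (97 − 79) = 84.999 → 85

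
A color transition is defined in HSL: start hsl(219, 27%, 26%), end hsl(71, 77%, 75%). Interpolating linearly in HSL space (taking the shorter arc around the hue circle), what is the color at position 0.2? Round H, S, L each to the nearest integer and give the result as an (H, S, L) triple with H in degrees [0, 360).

Hue arc: Δh = 71 − 219 = -148° (|Δh| ≤ 180, already the shorter path).
H = 219 + 0.2 × (-148) = 189.4 → 189°
S = 27 + 0.2 × (77 − 27) = 37 → 37%
L = 26 + 0.2 × (75 − 26) = 35.8 → 36%

(189, 37, 36)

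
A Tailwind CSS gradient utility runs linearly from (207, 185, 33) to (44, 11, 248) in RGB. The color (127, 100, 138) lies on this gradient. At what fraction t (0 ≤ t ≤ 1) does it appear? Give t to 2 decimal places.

Invert the lerp on the B channel (largest span, 215): t = (138 − 33) / (248 − 33) = 105/215 = 0.48837.
Check on R: (127 − 207)/(44 − 207) = 0.4908 ✓

0.49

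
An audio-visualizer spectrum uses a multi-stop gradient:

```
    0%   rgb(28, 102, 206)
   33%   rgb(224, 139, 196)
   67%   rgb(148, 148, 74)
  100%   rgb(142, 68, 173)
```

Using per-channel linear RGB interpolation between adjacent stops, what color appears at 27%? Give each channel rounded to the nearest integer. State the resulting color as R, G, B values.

(188, 132, 198)

27% lies between the 0% and 33% stops, so the local fraction is t = (27 − 0)/(33 − 0) = 27/33 ≈ 0.8182.
R = 28 + 0.8182 × (224 − 28) = 188.367 → 188
G = 102 + 0.8182 × (139 − 102) = 132.273 → 132
B = 206 + 0.8182 × (196 − 206) = 197.818 → 198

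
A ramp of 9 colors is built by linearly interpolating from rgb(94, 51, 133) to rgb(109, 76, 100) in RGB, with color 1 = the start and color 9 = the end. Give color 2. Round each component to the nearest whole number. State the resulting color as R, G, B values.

(96, 54, 129)

With 9 swatches and endpoints inclusive, swatch 2 sits at t = (2 − 1)/(9 − 1) = 1/8 ≈ 0.125.
R = 94 + 0.125 × (109 − 94) = 95.875 → 96
G = 51 + 0.125 × (76 − 51) = 54.125 → 54
B = 133 + 0.125 × (100 − 133) = 128.875 → 129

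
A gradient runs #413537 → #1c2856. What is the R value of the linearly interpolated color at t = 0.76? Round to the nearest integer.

R₁ = 65 (from #413537), R₂ = 28 (from #1c2856).
R = 65 + 0.76 × (28 − 65) = 36.88 → 37

37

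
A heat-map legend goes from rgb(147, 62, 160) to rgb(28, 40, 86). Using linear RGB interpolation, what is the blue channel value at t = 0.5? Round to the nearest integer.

123

B = 160 + 0.5 × (86 − 160) = 123 → 123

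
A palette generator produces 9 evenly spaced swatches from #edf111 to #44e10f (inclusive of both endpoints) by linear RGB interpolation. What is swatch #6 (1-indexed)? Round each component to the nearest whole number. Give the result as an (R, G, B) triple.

With 9 swatches and endpoints inclusive, swatch 6 sits at t = (6 − 1)/(9 − 1) = 5/8 ≈ 0.625.
#edf111 → (237, 241, 17); #44e10f → (68, 225, 15).
R = 237 + 0.625 × (68 − 237) = 131.375 → 131
G = 241 + 0.625 × (225 − 241) = 231 → 231
B = 17 + 0.625 × (15 − 17) = 15.75 → 16

(131, 231, 16)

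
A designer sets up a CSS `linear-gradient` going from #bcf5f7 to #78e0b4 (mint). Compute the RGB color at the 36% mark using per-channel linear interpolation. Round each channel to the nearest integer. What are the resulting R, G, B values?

(164, 237, 223)

#bcf5f7 → (188, 245, 247); #78e0b4 → (120, 224, 180).
36% corresponds to t = 0.36.
R = 188 + 0.36 × (120 − 188) = 188 + 0.36 × -68 = 163.52 → 164
G = 245 + 0.36 × (224 − 245) = 245 + 0.36 × -21 = 237.44 → 237
B = 247 + 0.36 × (180 − 247) = 247 + 0.36 × -67 = 222.88 → 223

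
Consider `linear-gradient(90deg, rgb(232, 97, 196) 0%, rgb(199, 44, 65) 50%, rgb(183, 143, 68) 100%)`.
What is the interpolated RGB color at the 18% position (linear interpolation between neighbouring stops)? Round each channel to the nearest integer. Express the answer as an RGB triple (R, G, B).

18% lies between the 0% and 50% stops, so the local fraction is t = (18 − 0)/(50 − 0) = 18/50 ≈ 0.36.
R = 232 + 0.36 × (199 − 232) = 220.12 → 220
G = 97 + 0.36 × (44 − 97) = 77.92 → 78
B = 196 + 0.36 × (65 − 196) = 148.84 → 149

(220, 78, 149)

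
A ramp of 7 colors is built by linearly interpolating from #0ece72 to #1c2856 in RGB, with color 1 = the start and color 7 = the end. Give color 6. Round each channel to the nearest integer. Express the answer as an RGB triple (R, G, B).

(26, 68, 91)

With 7 swatches and endpoints inclusive, swatch 6 sits at t = (6 − 1)/(7 − 1) = 5/6 ≈ 0.8333.
#0ece72 → (14, 206, 114); #1c2856 → (28, 40, 86).
R = 14 + 0.8333 × (28 − 14) = 25.666 → 26
G = 206 + 0.8333 × (40 − 206) = 67.672 → 68
B = 114 + 0.8333 × (86 − 114) = 90.668 → 91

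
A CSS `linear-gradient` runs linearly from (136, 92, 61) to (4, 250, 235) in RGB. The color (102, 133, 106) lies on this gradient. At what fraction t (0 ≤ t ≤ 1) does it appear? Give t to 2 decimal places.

0.26

Invert the lerp on the B channel (largest span, 174): t = (106 − 61) / (235 − 61) = 45/174 = 0.25862.
Check on R: (102 − 136)/(4 − 136) = 0.2576 ✓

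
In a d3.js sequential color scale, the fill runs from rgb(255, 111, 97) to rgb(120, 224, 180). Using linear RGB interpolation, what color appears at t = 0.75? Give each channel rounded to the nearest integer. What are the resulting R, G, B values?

R = 255 + 0.75 × (120 − 255) = 255 + 0.75 × -135 = 153.75 → 154
G = 111 + 0.75 × (224 − 111) = 111 + 0.75 × 113 = 195.75 → 196
B = 97 + 0.75 × (180 − 97) = 97 + 0.75 × 83 = 159.25 → 159

(154, 196, 159)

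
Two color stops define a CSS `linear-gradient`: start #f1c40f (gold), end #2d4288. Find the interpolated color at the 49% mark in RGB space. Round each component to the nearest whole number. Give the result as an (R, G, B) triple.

#f1c40f → (241, 196, 15); #2d4288 → (45, 66, 136).
49% corresponds to t = 0.49.
R = 241 + 0.49 × (45 − 241) = 241 + 0.49 × -196 = 144.96 → 145
G = 196 + 0.49 × (66 − 196) = 196 + 0.49 × -130 = 132.3 → 132
B = 15 + 0.49 × (136 − 15) = 15 + 0.49 × 121 = 74.29 → 74
So the blended color is (145, 132, 74), about #91844a.

(145, 132, 74)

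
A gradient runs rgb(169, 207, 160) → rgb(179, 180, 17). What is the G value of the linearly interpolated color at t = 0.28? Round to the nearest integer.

G = 207 + 0.28 × (180 − 207) = 199.44 → 199

199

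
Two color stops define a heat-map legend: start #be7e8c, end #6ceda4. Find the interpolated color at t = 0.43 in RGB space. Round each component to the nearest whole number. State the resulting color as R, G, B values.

(155, 174, 150)

#be7e8c → (190, 126, 140); #6ceda4 → (108, 237, 164).
R = 190 + 0.43 × (108 − 190) = 190 + 0.43 × -82 = 154.74 → 155
G = 126 + 0.43 × (237 − 126) = 126 + 0.43 × 111 = 173.73 → 174
B = 140 + 0.43 × (164 − 140) = 140 + 0.43 × 24 = 150.32 → 150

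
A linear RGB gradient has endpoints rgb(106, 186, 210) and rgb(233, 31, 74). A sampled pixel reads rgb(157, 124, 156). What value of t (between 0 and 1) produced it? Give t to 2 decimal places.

Invert the lerp on the G channel (largest span, 155): t = (124 − 186) / (31 − 186) = -62/-155 = 0.4.
Check on R: (157 − 106)/(233 − 106) = 0.4016 ✓

0.40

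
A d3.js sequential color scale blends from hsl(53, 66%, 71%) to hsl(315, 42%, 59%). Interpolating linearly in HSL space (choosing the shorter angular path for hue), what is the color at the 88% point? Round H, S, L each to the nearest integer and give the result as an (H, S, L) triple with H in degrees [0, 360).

(327, 45, 60)

Hue: 315 − 53 = 262°, but |262| > 180 so the shorter arc goes the other way: Δh = 262 − 360 = -98°.
H = 53 + 0.88 × (-98) = -33.24 → -33 → -33 mod 360 = 327°
S = 66 + 0.88 × (42 − 66) = 44.88 → 45%
L = 71 + 0.88 × (59 − 71) = 60.44 → 60%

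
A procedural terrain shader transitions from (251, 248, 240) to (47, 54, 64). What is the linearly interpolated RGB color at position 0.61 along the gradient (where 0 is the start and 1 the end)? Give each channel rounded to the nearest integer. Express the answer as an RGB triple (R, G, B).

(127, 130, 133)

R = 251 + 0.61 × (47 − 251) = 251 + 0.61 × -204 = 126.56 → 127
G = 248 + 0.61 × (54 − 248) = 248 + 0.61 × -194 = 129.66 → 130
B = 240 + 0.61 × (64 − 240) = 240 + 0.61 × -176 = 132.64 → 133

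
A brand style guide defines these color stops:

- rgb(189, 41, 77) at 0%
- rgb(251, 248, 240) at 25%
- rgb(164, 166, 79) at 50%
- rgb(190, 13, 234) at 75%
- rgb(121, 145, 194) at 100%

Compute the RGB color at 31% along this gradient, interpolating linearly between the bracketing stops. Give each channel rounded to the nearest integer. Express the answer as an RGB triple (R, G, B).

31% lies between the 25% and 50% stops, so the local fraction is t = (31 − 25)/(50 − 25) = 6/25 ≈ 0.24.
R = 251 + 0.24 × (164 − 251) = 230.12 → 230
G = 248 + 0.24 × (166 − 248) = 228.32 → 228
B = 240 + 0.24 × (79 − 240) = 201.36 → 201

(230, 228, 201)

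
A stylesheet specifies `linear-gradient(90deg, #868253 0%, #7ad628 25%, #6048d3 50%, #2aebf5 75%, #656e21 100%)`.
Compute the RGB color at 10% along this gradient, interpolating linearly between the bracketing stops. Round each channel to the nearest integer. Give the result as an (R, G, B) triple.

10% lies between the 0% and 25% stops, so the local fraction is t = (10 − 0)/(25 − 0) = 10/25 ≈ 0.4.
#868253 → (134, 130, 83); #7ad628 → (122, 214, 40).
R = 134 + 0.4 × (122 − 134) = 129.2 → 129
G = 130 + 0.4 × (214 − 130) = 163.6 → 164
B = 83 + 0.4 × (40 − 83) = 65.8 → 66

(129, 164, 66)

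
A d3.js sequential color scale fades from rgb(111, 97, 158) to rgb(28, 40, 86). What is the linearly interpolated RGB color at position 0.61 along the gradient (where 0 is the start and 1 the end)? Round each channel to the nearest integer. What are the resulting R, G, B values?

R = 111 + 0.61 × (28 − 111) = 111 + 0.61 × -83 = 60.37 → 60
G = 97 + 0.61 × (40 − 97) = 97 + 0.61 × -57 = 62.23 → 62
B = 158 + 0.61 × (86 − 158) = 158 + 0.61 × -72 = 114.08 → 114

(60, 62, 114)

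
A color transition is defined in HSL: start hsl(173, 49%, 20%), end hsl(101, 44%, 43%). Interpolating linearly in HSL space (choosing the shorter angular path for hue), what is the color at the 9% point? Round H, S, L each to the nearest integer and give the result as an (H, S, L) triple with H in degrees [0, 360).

(167, 49, 22)

Hue arc: Δh = 101 − 173 = -72° (|Δh| ≤ 180, already the shorter path).
H = 173 + 0.09 × (-72) = 166.52 → 167°
S = 49 + 0.09 × (44 − 49) = 48.55 → 49%
L = 20 + 0.09 × (43 − 20) = 22.07 → 22%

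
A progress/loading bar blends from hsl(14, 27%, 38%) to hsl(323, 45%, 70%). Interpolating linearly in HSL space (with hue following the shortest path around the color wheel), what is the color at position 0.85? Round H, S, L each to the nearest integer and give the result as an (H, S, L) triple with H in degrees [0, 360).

Hue: 323 − 14 = 309°, but |309| > 180 so the shorter arc goes the other way: Δh = 309 − 360 = -51°.
H = 14 + 0.85 × (-51) = -29.35 → -29 → -29 mod 360 = 331°
S = 27 + 0.85 × (45 − 27) = 42.3 → 42%
L = 38 + 0.85 × (70 − 38) = 65.2 → 65%

(331, 42, 65)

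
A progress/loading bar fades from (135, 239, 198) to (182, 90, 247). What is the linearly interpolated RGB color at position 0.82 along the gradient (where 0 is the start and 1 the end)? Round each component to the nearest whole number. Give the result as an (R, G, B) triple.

(174, 117, 238)

R = 135 + 0.82 × (182 − 135) = 135 + 0.82 × 47 = 173.54 → 174
G = 239 + 0.82 × (90 − 239) = 239 + 0.82 × -149 = 116.82 → 117
B = 198 + 0.82 × (247 − 198) = 198 + 0.82 × 49 = 238.18 → 238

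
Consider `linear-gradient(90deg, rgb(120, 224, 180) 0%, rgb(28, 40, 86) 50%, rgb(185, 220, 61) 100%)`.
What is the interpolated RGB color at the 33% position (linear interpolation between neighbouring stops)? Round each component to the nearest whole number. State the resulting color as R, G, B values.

(59, 103, 118)

33% lies between the 0% and 50% stops, so the local fraction is t = (33 − 0)/(50 − 0) = 33/50 ≈ 0.66.
R = 120 + 0.66 × (28 − 120) = 59.28 → 59
G = 224 + 0.66 × (40 − 224) = 102.56 → 103
B = 180 + 0.66 × (86 − 180) = 117.96 → 118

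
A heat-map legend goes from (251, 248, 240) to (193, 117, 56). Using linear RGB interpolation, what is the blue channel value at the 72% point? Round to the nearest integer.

B = 240 + 0.72 × (56 − 240) = 107.52 → 108

108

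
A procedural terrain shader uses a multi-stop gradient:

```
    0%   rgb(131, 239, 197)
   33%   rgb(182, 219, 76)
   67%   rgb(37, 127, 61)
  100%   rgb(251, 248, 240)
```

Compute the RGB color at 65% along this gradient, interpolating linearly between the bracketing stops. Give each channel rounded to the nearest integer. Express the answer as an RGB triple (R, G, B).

(46, 132, 62)

65% lies between the 33% and 67% stops, so the local fraction is t = (65 − 33)/(67 − 33) = 32/34 ≈ 0.9412.
R = 182 + 0.9412 × (37 − 182) = 45.526 → 46
G = 219 + 0.9412 × (127 − 219) = 132.41 → 132
B = 76 + 0.9412 × (61 − 76) = 61.882 → 62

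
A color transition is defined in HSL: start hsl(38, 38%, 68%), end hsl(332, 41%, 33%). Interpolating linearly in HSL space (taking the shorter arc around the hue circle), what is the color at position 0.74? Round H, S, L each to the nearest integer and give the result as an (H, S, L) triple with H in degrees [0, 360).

Hue: 332 − 38 = 294°, but |294| > 180 so the shorter arc goes the other way: Δh = 294 − 360 = -66°.
H = 38 + 0.74 × (-66) = -10.84 → -11 → -11 mod 360 = 349°
S = 38 + 0.74 × (41 − 38) = 40.22 → 40%
L = 68 + 0.74 × (33 − 68) = 42.1 → 42%

(349, 40, 42)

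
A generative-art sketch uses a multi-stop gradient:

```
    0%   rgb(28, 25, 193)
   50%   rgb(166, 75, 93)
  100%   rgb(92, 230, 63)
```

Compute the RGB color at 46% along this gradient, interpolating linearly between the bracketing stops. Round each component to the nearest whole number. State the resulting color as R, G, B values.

46% lies between the 0% and 50% stops, so the local fraction is t = (46 − 0)/(50 − 0) = 46/50 ≈ 0.92.
R = 28 + 0.92 × (166 − 28) = 154.96 → 155
G = 25 + 0.92 × (75 − 25) = 71 → 71
B = 193 + 0.92 × (93 − 193) = 101 → 101

(155, 71, 101)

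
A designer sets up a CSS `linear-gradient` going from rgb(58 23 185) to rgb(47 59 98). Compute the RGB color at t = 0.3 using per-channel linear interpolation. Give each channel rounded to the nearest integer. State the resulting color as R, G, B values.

(55, 34, 159)

R = 58 + 0.3 × (47 − 58) = 58 + 0.3 × -11 = 54.7 → 55
G = 23 + 0.3 × (59 − 23) = 23 + 0.3 × 36 = 33.8 → 34
B = 185 + 0.3 × (98 − 185) = 185 + 0.3 × -87 = 158.9 → 159
So the blended color is (55, 34, 159), about #37229f.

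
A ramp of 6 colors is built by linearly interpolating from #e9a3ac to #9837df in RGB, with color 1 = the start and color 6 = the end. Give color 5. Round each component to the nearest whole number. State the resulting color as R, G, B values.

With 6 swatches and endpoints inclusive, swatch 5 sits at t = (5 − 1)/(6 − 1) = 4/5 ≈ 0.8.
#e9a3ac → (233, 163, 172); #9837df → (152, 55, 223).
R = 233 + 0.8 × (152 − 233) = 168.2 → 168
G = 163 + 0.8 × (55 − 163) = 76.6 → 77
B = 172 + 0.8 × (223 − 172) = 212.8 → 213

(168, 77, 213)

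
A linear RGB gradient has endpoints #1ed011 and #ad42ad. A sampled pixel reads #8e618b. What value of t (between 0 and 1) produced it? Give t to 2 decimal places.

Invert the lerp on the B channel (largest span, 156): t = (139 − 17) / (173 − 17) = 122/156 = 0.78205.
Check on R: (142 − 30)/(173 − 30) = 0.7832 ✓

0.78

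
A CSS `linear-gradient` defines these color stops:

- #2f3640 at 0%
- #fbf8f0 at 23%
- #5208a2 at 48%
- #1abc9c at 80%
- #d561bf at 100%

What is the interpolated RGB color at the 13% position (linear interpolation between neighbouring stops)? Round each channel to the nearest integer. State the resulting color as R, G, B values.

13% lies between the 0% and 23% stops, so the local fraction is t = (13 − 0)/(23 − 0) = 13/23 ≈ 0.5652.
#2f3640 → (47, 54, 64); #fbf8f0 → (251, 248, 240).
R = 47 + 0.5652 × (251 − 47) = 162.301 → 162
G = 54 + 0.5652 × (248 − 54) = 163.649 → 164
B = 64 + 0.5652 × (240 − 64) = 163.475 → 163

(162, 164, 163)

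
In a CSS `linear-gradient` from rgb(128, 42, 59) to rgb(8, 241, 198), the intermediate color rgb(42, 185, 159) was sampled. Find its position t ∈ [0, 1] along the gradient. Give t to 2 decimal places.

0.72

Invert the lerp on the G channel (largest span, 199): t = (185 − 42) / (241 − 42) = 143/199 = 0.71859.
Check on R: (42 − 128)/(8 − 128) = 0.7167 ✓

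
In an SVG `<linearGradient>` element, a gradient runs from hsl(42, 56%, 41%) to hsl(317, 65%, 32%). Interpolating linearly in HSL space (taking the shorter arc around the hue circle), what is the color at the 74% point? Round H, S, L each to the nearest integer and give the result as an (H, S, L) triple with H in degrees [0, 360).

(339, 63, 34)

Hue: 317 − 42 = 275°, but |275| > 180 so the shorter arc goes the other way: Δh = 275 − 360 = -85°.
H = 42 + 0.74 × (-85) = -20.9 → -21 → -21 mod 360 = 339°
S = 56 + 0.74 × (65 − 56) = 62.66 → 63%
L = 41 + 0.74 × (32 − 41) = 34.34 → 34%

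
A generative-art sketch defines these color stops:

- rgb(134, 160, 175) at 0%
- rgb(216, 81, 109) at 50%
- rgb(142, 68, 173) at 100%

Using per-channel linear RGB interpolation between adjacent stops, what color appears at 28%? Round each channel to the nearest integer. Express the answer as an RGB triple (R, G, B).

(180, 116, 138)

28% lies between the 0% and 50% stops, so the local fraction is t = (28 − 0)/(50 − 0) = 28/50 ≈ 0.56.
R = 134 + 0.56 × (216 − 134) = 179.92 → 180
G = 160 + 0.56 × (81 − 160) = 115.76 → 116
B = 175 + 0.56 × (109 − 175) = 138.04 → 138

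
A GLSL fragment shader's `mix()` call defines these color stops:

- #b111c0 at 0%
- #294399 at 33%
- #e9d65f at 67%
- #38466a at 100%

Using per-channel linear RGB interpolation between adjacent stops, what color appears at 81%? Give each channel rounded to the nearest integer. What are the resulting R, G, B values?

(158, 153, 100)

81% lies between the 67% and 100% stops, so the local fraction is t = (81 − 67)/(100 − 67) = 14/33 ≈ 0.4242.
#e9d65f → (233, 214, 95); #38466a → (56, 70, 106).
R = 233 + 0.4242 × (56 − 233) = 157.917 → 158
G = 214 + 0.4242 × (70 − 214) = 152.915 → 153
B = 95 + 0.4242 × (106 − 95) = 99.666 → 100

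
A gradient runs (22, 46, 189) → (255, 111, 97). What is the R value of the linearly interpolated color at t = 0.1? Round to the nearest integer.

R = 22 + 0.1 × (255 − 22) = 45.3 → 45

45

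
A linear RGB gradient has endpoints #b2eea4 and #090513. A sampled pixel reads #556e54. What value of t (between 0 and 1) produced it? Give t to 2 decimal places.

0.55

Invert the lerp on the G channel (largest span, 233): t = (110 − 238) / (5 − 238) = -128/-233 = 0.54936.
Check on R: (85 − 178)/(9 − 178) = 0.5503 ✓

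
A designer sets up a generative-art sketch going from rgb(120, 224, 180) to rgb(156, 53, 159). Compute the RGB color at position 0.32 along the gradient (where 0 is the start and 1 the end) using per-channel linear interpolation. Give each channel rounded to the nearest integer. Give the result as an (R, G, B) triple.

R = 120 + 0.32 × (156 − 120) = 120 + 0.32 × 36 = 131.52 → 132
G = 224 + 0.32 × (53 − 224) = 224 + 0.32 × -171 = 169.28 → 169
B = 180 + 0.32 × (159 − 180) = 180 + 0.32 × -21 = 173.28 → 173

(132, 169, 173)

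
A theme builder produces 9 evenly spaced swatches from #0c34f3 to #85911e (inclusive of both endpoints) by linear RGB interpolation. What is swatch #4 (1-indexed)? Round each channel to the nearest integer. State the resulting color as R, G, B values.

(57, 87, 163)

With 9 swatches and endpoints inclusive, swatch 4 sits at t = (4 − 1)/(9 − 1) = 3/8 ≈ 0.375.
#0c34f3 → (12, 52, 243); #85911e → (133, 145, 30).
R = 12 + 0.375 × (133 − 12) = 57.375 → 57
G = 52 + 0.375 × (145 − 52) = 86.875 → 87
B = 243 + 0.375 × (30 − 243) = 163.125 → 163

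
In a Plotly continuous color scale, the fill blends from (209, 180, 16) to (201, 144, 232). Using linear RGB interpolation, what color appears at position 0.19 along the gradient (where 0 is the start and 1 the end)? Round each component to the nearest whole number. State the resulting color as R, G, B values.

(207, 173, 57)

R = 209 + 0.19 × (201 − 209) = 209 + 0.19 × -8 = 207.48 → 207
G = 180 + 0.19 × (144 − 180) = 180 + 0.19 × -36 = 173.16 → 173
B = 16 + 0.19 × (232 − 16) = 16 + 0.19 × 216 = 57.04 → 57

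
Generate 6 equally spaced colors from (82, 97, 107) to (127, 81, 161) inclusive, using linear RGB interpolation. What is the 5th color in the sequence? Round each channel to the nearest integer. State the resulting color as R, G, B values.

(118, 84, 150)

With 6 swatches and endpoints inclusive, swatch 5 sits at t = (5 − 1)/(6 − 1) = 4/5 ≈ 0.8.
R = 82 + 0.8 × (127 − 82) = 118 → 118
G = 97 + 0.8 × (81 − 97) = 84.2 → 84
B = 107 + 0.8 × (161 − 107) = 150.2 → 150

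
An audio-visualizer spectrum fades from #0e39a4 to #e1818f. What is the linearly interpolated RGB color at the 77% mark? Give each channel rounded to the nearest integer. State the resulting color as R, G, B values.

(176, 112, 148)

#0e39a4 → (14, 57, 164); #e1818f → (225, 129, 143).
77% corresponds to t = 0.77.
R = 14 + 0.77 × (225 − 14) = 14 + 0.77 × 211 = 176.47 → 176
G = 57 + 0.77 × (129 − 57) = 57 + 0.77 × 72 = 112.44 → 112
B = 164 + 0.77 × (143 − 164) = 164 + 0.77 × -21 = 147.83 → 148
So the blended color is (176, 112, 148), about #b07094.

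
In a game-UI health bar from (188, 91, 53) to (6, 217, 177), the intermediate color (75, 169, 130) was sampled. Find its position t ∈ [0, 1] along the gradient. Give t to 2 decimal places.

Invert the lerp on the R channel (largest span, 182): t = (75 − 188) / (6 − 188) = -113/-182 = 0.62088.
Check on G: (169 − 91)/(217 − 91) = 0.619 ✓

0.62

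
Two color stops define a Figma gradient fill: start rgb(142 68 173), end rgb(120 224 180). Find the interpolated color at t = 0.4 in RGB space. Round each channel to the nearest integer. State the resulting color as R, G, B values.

(133, 130, 176)

R = 142 + 0.4 × (120 − 142) = 142 + 0.4 × -22 = 133.2 → 133
G = 68 + 0.4 × (224 − 68) = 68 + 0.4 × 156 = 130.4 → 130
B = 173 + 0.4 × (180 − 173) = 173 + 0.4 × 7 = 175.8 → 176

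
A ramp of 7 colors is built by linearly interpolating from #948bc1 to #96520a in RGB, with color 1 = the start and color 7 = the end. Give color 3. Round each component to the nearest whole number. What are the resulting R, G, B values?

With 7 swatches and endpoints inclusive, swatch 3 sits at t = (3 − 1)/(7 − 1) = 2/6 ≈ 0.3333.
#948bc1 → (148, 139, 193); #96520a → (150, 82, 10).
R = 148 + 0.3333 × (150 − 148) = 148.667 → 149
G = 139 + 0.3333 × (82 − 139) = 120.002 → 120
B = 193 + 0.3333 × (10 − 193) = 132.006 → 132

(149, 120, 132)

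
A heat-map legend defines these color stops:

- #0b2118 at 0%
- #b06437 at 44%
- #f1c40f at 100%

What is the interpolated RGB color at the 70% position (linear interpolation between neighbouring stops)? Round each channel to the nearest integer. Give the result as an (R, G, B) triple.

(206, 145, 36)

70% lies between the 44% and 100% stops, so the local fraction is t = (70 − 44)/(100 − 44) = 26/56 ≈ 0.4643.
#b06437 → (176, 100, 55); #f1c40f → (241, 196, 15).
R = 176 + 0.4643 × (241 − 176) = 206.179 → 206
G = 100 + 0.4643 × (196 − 100) = 144.573 → 145
B = 55 + 0.4643 × (15 − 55) = 36.428 → 36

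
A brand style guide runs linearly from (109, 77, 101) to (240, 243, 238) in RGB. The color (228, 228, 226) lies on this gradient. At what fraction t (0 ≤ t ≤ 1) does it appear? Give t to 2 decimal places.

0.91

Invert the lerp on the G channel (largest span, 166): t = (228 − 77) / (243 − 77) = 151/166 = 0.90964.
Check on R: (228 − 109)/(240 − 109) = 0.9084 ✓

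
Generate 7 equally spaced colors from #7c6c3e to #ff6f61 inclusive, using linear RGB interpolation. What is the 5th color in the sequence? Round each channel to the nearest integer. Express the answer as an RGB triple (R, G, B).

With 7 swatches and endpoints inclusive, swatch 5 sits at t = (5 − 1)/(7 − 1) = 4/6 ≈ 0.6667.
#7c6c3e → (124, 108, 62); #ff6f61 → (255, 111, 97).
R = 124 + 0.6667 × (255 − 124) = 211.338 → 211
G = 108 + 0.6667 × (111 − 108) = 110 → 110
B = 62 + 0.6667 × (97 − 62) = 85.334 → 85

(211, 110, 85)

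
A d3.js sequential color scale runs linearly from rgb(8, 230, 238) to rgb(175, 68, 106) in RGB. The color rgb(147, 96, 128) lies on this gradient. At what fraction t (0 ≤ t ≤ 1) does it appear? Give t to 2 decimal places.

0.83

Invert the lerp on the R channel (largest span, 167): t = (147 − 8) / (175 − 8) = 139/167 = 0.83234.
Check on G: (96 − 230)/(68 − 230) = 0.8272 ✓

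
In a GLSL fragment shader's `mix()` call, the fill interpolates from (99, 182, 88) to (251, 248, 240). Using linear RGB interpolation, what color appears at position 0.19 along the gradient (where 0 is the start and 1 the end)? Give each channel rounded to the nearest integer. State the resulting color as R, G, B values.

R = 99 + 0.19 × (251 − 99) = 99 + 0.19 × 152 = 127.88 → 128
G = 182 + 0.19 × (248 − 182) = 182 + 0.19 × 66 = 194.54 → 195
B = 88 + 0.19 × (240 − 88) = 88 + 0.19 × 152 = 116.88 → 117

(128, 195, 117)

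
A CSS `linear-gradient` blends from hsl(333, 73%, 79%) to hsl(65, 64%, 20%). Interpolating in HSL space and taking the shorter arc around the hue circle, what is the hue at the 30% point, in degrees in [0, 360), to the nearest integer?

Hue: 65 − 333 = -268°, but |-268| > 180 so the shorter arc goes the other way: Δh = -268 + 360 = 92°.
H = 333 + 0.3 × (92) = 360.6 → 361 → 361 mod 360 = 1°

1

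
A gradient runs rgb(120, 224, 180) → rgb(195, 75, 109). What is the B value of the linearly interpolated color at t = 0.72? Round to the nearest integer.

B = 180 + 0.72 × (109 − 180) = 128.88 → 129

129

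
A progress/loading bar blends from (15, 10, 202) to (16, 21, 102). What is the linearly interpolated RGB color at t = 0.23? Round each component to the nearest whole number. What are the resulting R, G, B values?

(15, 13, 179)

R = 15 + 0.23 × (16 − 15) = 15 + 0.23 × 1 = 15.23 → 15
G = 10 + 0.23 × (21 − 10) = 10 + 0.23 × 11 = 12.53 → 13
B = 202 + 0.23 × (102 − 202) = 202 + 0.23 × -100 = 179 → 179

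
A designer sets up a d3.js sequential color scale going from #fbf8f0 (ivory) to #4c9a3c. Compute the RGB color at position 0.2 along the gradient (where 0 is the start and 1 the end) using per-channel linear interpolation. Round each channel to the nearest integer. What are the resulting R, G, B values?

#fbf8f0 → (251, 248, 240); #4c9a3c → (76, 154, 60).
R = 251 + 0.2 × (76 − 251) = 251 + 0.2 × -175 = 216 → 216
G = 248 + 0.2 × (154 − 248) = 248 + 0.2 × -94 = 229.2 → 229
B = 240 + 0.2 × (60 − 240) = 240 + 0.2 × -180 = 204 → 204

(216, 229, 204)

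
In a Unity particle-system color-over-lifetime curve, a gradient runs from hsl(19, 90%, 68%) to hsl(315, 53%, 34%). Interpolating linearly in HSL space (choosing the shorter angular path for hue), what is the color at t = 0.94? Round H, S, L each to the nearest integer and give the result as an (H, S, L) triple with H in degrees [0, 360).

(319, 55, 36)

Hue: 315 − 19 = 296°, but |296| > 180 so the shorter arc goes the other way: Δh = 296 − 360 = -64°.
H = 19 + 0.94 × (-64) = -41.16 → -41 → -41 mod 360 = 319°
S = 90 + 0.94 × (53 − 90) = 55.22 → 55%
L = 68 + 0.94 × (34 − 68) = 36.04 → 36%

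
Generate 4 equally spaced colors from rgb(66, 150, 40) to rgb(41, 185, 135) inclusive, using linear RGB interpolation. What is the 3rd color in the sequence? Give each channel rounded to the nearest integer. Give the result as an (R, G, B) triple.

(49, 173, 103)

With 4 swatches and endpoints inclusive, swatch 3 sits at t = (3 − 1)/(4 − 1) = 2/3 ≈ 0.6667.
R = 66 + 0.6667 × (41 − 66) = 49.332 → 49
G = 150 + 0.6667 × (185 − 150) = 173.334 → 173
B = 40 + 0.6667 × (135 − 40) = 103.337 → 103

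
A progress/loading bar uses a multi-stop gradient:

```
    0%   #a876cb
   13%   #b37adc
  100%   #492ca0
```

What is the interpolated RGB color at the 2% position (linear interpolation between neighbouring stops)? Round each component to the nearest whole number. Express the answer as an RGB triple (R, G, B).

(170, 119, 206)

2% lies between the 0% and 13% stops, so the local fraction is t = (2 − 0)/(13 − 0) = 2/13 ≈ 0.1538.
#a876cb → (168, 118, 203); #b37adc → (179, 122, 220).
R = 168 + 0.1538 × (179 − 168) = 169.692 → 170
G = 118 + 0.1538 × (122 − 118) = 118.615 → 119
B = 203 + 0.1538 × (220 − 203) = 205.615 → 206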